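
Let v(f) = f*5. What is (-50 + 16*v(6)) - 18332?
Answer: -17902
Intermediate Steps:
v(f) = 5*f
(-50 + 16*v(6)) - 18332 = (-50 + 16*(5*6)) - 18332 = (-50 + 16*30) - 18332 = (-50 + 480) - 18332 = 430 - 18332 = -17902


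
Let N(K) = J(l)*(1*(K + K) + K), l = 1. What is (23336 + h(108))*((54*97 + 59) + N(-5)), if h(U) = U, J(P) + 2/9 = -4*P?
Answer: 377002964/3 ≈ 1.2567e+8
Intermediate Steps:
J(P) = -2/9 - 4*P
N(K) = -38*K/3 (N(K) = (-2/9 - 4*1)*(1*(K + K) + K) = (-2/9 - 4)*(1*(2*K) + K) = -38*(2*K + K)/9 = -38*K/3)
(23336 + h(108))*((54*97 + 59) + N(-5)) = (23336 + 108)*((54*97 + 59) - 38/3*(-5)) = 23444*((5238 + 59) + 190/3) = 23444*(5297 + 190/3) = 23444*(16081/3) = 377002964/3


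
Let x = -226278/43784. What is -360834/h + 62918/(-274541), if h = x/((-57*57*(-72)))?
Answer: 4336071644868496726/265481147 ≈ 1.6333e+10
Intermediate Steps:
x = -8703/1684 (x = -226278*1/43784 = -8703/1684 ≈ -5.1681)
h = -967/43770528 (h = -8703/(1684*(-57*57*(-72))) = -8703/(1684*((-3249*(-72)))) = -8703/1684/233928 = -8703/1684*1/233928 = -967/43770528 ≈ -2.2092e-5)
-360834/h + 62918/(-274541) = -360834/(-967/43770528) + 62918/(-274541) = -360834*(-43770528/967) + 62918*(-1/274541) = 15793894700352/967 - 62918/274541 = 4336071644868496726/265481147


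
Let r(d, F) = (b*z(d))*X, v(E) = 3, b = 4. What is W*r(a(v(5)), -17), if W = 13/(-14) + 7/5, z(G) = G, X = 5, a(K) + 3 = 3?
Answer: 0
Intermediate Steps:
a(K) = 0 (a(K) = -3 + 3 = 0)
r(d, F) = 20*d (r(d, F) = (4*d)*5 = 20*d)
W = 33/70 (W = 13*(-1/14) + 7*(1/5) = -13/14 + 7/5 = 33/70 ≈ 0.47143)
W*r(a(v(5)), -17) = 33*(20*0)/70 = (33/70)*0 = 0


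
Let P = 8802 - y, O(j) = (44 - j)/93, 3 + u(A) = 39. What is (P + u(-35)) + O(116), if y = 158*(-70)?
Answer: 616814/31 ≈ 19897.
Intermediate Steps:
u(A) = 36 (u(A) = -3 + 39 = 36)
O(j) = 44/93 - j/93 (O(j) = (44 - j)*(1/93) = 44/93 - j/93)
y = -11060
P = 19862 (P = 8802 - 1*(-11060) = 8802 + 11060 = 19862)
(P + u(-35)) + O(116) = (19862 + 36) + (44/93 - 1/93*116) = 19898 + (44/93 - 116/93) = 19898 - 24/31 = 616814/31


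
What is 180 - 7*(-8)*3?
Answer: 348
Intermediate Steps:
180 - 7*(-8)*3 = 180 + 56*3 = 180 + 168 = 348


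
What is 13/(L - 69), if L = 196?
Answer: 13/127 ≈ 0.10236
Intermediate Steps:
13/(L - 69) = 13/(196 - 69) = 13/127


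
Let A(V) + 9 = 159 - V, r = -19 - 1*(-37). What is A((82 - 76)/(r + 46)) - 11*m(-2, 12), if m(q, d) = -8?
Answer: 7613/32 ≈ 237.91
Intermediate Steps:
r = 18 (r = -19 + 37 = 18)
A(V) = 150 - V (A(V) = -9 + (159 - V) = 150 - V)
A((82 - 76)/(r + 46)) - 11*m(-2, 12) = (150 - (82 - 76)/(18 + 46)) - 11*(-8) = (150 - 6/64) - 1*(-88) = (150 - 6/64) + 88 = (150 - 1*3/32) + 88 = (150 - 3/32) + 88 = 4797/32 + 88 = 7613/32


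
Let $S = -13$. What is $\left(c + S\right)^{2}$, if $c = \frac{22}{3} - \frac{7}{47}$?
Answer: $\frac{672400}{19881} \approx 33.821$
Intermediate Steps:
$c = \frac{1013}{141}$ ($c = 22 \cdot \frac{1}{3} - \frac{7}{47} = \frac{22}{3} - \frac{7}{47} = \frac{1013}{141} \approx 7.1844$)
$\left(c + S\right)^{2} = \left(\frac{1013}{141} - 13\right)^{2} = \left(- \frac{820}{141}\right)^{2} = \frac{672400}{19881}$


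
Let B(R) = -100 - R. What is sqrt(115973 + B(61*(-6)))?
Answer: sqrt(116239) ≈ 340.94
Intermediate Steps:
sqrt(115973 + B(61*(-6))) = sqrt(115973 + (-100 - 61*(-6))) = sqrt(115973 + (-100 - 1*(-366))) = sqrt(115973 + (-100 + 366)) = sqrt(115973 + 266) = sqrt(116239)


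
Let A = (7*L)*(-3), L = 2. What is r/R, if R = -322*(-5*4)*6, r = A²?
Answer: 21/460 ≈ 0.045652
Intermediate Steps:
A = -42 (A = (7*2)*(-3) = 14*(-3) = -42)
r = 1764 (r = (-42)² = 1764)
R = 38640 (R = -(-6440)*6 = -322*(-120) = 38640)
r/R = 1764/38640 = 1764*(1/38640) = 21/460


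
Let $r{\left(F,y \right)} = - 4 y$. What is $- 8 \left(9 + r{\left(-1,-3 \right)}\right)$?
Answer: $-168$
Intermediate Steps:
$- 8 \left(9 + r{\left(-1,-3 \right)}\right) = - 8 \left(9 - -12\right) = - 8 \left(9 + 12\right) = \left(-8\right) 21 = -168$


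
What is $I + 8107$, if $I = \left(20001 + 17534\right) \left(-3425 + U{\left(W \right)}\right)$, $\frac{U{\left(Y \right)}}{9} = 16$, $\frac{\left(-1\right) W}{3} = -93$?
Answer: $-123144228$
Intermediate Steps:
$W = 279$ ($W = \left(-3\right) \left(-93\right) = 279$)
$U{\left(Y \right)} = 144$ ($U{\left(Y \right)} = 9 \cdot 16 = 144$)
$I = -123152335$ ($I = \left(20001 + 17534\right) \left(-3425 + 144\right) = 37535 \left(-3281\right) = -123152335$)
$I + 8107 = -123152335 + 8107 = -123144228$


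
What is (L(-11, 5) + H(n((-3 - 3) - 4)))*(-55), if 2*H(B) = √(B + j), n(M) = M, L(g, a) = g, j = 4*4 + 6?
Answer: 605 - 55*√3 ≈ 509.74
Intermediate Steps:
j = 22 (j = 16 + 6 = 22)
H(B) = √(22 + B)/2 (H(B) = √(B + 22)/2 = √(22 + B)/2)
(L(-11, 5) + H(n((-3 - 3) - 4)))*(-55) = (-11 + √(22 + ((-3 - 3) - 4))/2)*(-55) = (-11 + √(22 + (-6 - 4))/2)*(-55) = (-11 + √(22 - 10)/2)*(-55) = (-11 + √12/2)*(-55) = (-11 + (2*√3)/2)*(-55) = (-11 + √3)*(-55) = 605 - 55*√3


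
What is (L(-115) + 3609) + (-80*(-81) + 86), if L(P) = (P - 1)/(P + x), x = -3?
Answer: 600383/59 ≈ 10176.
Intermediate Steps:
L(P) = (-1 + P)/(-3 + P) (L(P) = (P - 1)/(P - 3) = (-1 + P)/(-3 + P))
(L(-115) + 3609) + (-80*(-81) + 86) = ((-1 - 115)/(-3 - 115) + 3609) + (-80*(-81) + 86) = (-116/(-118) + 3609) + (6480 + 86) = (-1/118*(-116) + 3609) + 6566 = (58/59 + 3609) + 6566 = 212989/59 + 6566 = 600383/59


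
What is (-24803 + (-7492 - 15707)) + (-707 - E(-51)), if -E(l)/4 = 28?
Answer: -48597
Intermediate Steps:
E(l) = -112 (E(l) = -4*28 = -112)
(-24803 + (-7492 - 15707)) + (-707 - E(-51)) = (-24803 + (-7492 - 15707)) + (-707 - 1*(-112)) = (-24803 - 23199) + (-707 + 112) = -48002 - 595 = -48597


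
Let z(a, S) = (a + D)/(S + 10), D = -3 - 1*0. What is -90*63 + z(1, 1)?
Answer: -62372/11 ≈ -5670.2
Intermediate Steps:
D = -3 (D = -3 + 0 = -3)
z(a, S) = (-3 + a)/(10 + S) (z(a, S) = (a - 3)/(S + 10) = (-3 + a)/(10 + S))
-90*63 + z(1, 1) = -90*63 + (-3 + 1)/(10 + 1) = -5670 - 2/11 = -62372/11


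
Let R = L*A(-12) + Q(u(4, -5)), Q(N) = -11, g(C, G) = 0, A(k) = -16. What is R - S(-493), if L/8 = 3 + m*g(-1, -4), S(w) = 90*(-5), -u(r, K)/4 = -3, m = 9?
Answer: 55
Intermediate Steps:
u(r, K) = 12 (u(r, K) = -4*(-3) = 12)
S(w) = -450
L = 24 (L = 8*(3 + 9*0) = 8*(3 + 0) = 8*3 = 24)
R = -395 (R = 24*(-16) - 11 = -384 - 11 = -395)
R - S(-493) = -395 - 1*(-450) = -395 + 450 = 55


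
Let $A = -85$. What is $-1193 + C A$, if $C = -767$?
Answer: $64002$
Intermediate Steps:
$-1193 + C A = -1193 - -65195 = -1193 + 65195 = 64002$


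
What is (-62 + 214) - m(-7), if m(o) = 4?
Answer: 148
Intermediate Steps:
(-62 + 214) - m(-7) = (-62 + 214) - 1*4 = 152 - 4 = 148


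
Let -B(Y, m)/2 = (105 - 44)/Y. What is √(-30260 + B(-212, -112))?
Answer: I*√339994894/106 ≈ 173.95*I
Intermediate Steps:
B(Y, m) = -122/Y (B(Y, m) = -2*(105 - 44)/Y = -122/Y)
√(-30260 + B(-212, -112)) = √(-30260 - 122/(-212)) = √(-30260 - 122*(-1/212)) = √(-30260 + 61/106) = √(-3207499/106) = I*√339994894/106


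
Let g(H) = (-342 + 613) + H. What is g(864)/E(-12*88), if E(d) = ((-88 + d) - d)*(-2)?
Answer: 1135/176 ≈ 6.4489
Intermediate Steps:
E(d) = 176 (E(d) = -88*(-2) = 176)
g(H) = 271 + H
g(864)/E(-12*88) = (271 + 864)/176 = 1135*(1/176) = 1135/176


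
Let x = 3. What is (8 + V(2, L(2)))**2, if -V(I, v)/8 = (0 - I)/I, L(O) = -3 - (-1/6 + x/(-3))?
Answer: 256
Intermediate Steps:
L(O) = -11/6 (L(O) = -3 - (-1/6 + 3/(-3)) = -3 - (-1*1/6 + 3*(-1/3)) = -3 - (-1/6 - 1) = -3 - 1*(-7/6) = -3 + 7/6 = -11/6)
V(I, v) = 8 (V(I, v) = -8*(0 - I)/I = -8*(-I)/I = -8*(-1) = 8)
(8 + V(2, L(2)))**2 = (8 + 8)**2 = 16**2 = 256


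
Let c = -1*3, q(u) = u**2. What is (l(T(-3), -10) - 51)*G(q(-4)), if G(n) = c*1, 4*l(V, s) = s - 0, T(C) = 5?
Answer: 321/2 ≈ 160.50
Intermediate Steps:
l(V, s) = s/4 (l(V, s) = (s - 0)/4 = (s - 1*0)/4 = (s + 0)/4 = s/4)
c = -3
G(n) = -3 (G(n) = -3*1 = -3)
(l(T(-3), -10) - 51)*G(q(-4)) = ((1/4)*(-10) - 51)*(-3) = (-5/2 - 51)*(-3) = -107/2*(-3) = 321/2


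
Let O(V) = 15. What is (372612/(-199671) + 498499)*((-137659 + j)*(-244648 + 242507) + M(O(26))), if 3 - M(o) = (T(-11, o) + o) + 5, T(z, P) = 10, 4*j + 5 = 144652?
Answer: 28839470614220602999/266228 ≈ 1.0833e+14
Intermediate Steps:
j = 144647/4 (j = -5/4 + (¼)*144652 = -5/4 + 36163 = 144647/4 ≈ 36162.)
M(o) = -12 - o (M(o) = 3 - ((10 + o) + 5) = 3 - (15 + o) = 3 + (-15 - o) = -12 - o)
(372612/(-199671) + 498499)*((-137659 + j)*(-244648 + 242507) + M(O(26))) = (372612/(-199671) + 498499)*((-137659 + 144647/4)*(-244648 + 242507) + (-12 - 1*15)) = (372612*(-1/199671) + 498499)*(-405989/4*(-2141) + (-12 - 15)) = (-124204/66557 + 498499)*(869222449/4 - 27) = (33178473739/66557)*(869222341/4) = 28839470614220602999/266228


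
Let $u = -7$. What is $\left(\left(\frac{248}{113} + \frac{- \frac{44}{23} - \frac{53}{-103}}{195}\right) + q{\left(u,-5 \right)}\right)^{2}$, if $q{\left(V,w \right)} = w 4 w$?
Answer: $\frac{28454564146135644841}{2724935526837225} \approx 10442.0$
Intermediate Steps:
$q{\left(V,w \right)} = 4 w^{2}$ ($q{\left(V,w \right)} = 4 w w = 4 w^{2}$)
$\left(\left(\frac{248}{113} + \frac{- \frac{44}{23} - \frac{53}{-103}}{195}\right) + q{\left(u,-5 \right)}\right)^{2} = \left(\left(\frac{248}{113} + \frac{- \frac{44}{23} - \frac{53}{-103}}{195}\right) + 4 \left(-5\right)^{2}\right)^{2} = \left(\left(248 \cdot \frac{1}{113} + \left(\left(-44\right) \frac{1}{23} - - \frac{53}{103}\right) \frac{1}{195}\right) + 4 \cdot 25\right)^{2} = \left(\left(\frac{248}{113} + \left(- \frac{44}{23} + \frac{53}{103}\right) \frac{1}{195}\right) + 100\right)^{2} = \left(\left(\frac{248}{113} - \frac{3313}{461955}\right) + 100\right)^{2} = \left(\frac{114190471}{52200915} + 100\right)^{2} = \left(\frac{5334281971}{52200915}\right)^{2} = \frac{28454564146135644841}{2724935526837225}$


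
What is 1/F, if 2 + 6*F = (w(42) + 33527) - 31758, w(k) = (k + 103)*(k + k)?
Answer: 2/4649 ≈ 0.00043020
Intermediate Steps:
w(k) = 2*k*(103 + k) (w(k) = (103 + k)*(2*k) = 2*k*(103 + k))
F = 4649/2 (F = -⅓ + ((2*42*(103 + 42) + 33527) - 31758)/6 = -⅓ + ((2*42*145 + 33527) - 31758)/6 = -⅓ + ((12180 + 33527) - 31758)/6 = -⅓ + (45707 - 31758)/6 = -⅓ + (⅙)*13949 = -⅓ + 13949/6 = 4649/2 ≈ 2324.5)
1/F = 1/(4649/2) = 2/4649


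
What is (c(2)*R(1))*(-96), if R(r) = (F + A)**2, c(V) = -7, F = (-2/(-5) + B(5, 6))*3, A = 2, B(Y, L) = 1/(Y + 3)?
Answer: 429429/50 ≈ 8588.6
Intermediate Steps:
B(Y, L) = 1/(3 + Y)
F = 63/40 (F = (-2/(-5) + 1/(3 + 5))*3 = (-2*(-1/5) + 1/8)*3 = (2/5 + 1/8)*3 = (21/40)*3 = 63/40 ≈ 1.5750)
R(r) = 20449/1600 (R(r) = (63/40 + 2)**2 = (143/40)**2 = 20449/1600)
(c(2)*R(1))*(-96) = -7*20449/1600*(-96) = -143143/1600*(-96) = 429429/50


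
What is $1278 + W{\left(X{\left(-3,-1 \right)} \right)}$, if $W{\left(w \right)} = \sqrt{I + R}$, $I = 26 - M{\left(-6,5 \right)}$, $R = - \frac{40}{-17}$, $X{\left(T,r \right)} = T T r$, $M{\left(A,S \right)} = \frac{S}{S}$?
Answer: $1278 + \frac{\sqrt{7905}}{17} \approx 1283.2$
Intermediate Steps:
$M{\left(A,S \right)} = 1$
$X{\left(T,r \right)} = r T^{2}$
$R = \frac{40}{17}$ ($R = \left(-40\right) \left(- \frac{1}{17}\right) = \frac{40}{17} \approx 2.3529$)
$I = 25$ ($I = 26 - 1 = 25$)
$W{\left(w \right)} = \frac{\sqrt{7905}}{17}$ ($W{\left(w \right)} = \sqrt{25 + \frac{40}{17}} = \sqrt{\frac{465}{17}} = \frac{\sqrt{7905}}{17}$)
$1278 + W{\left(X{\left(-3,-1 \right)} \right)} = 1278 + \frac{\sqrt{7905}}{17}$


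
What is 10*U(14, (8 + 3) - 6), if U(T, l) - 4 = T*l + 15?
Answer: 890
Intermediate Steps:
U(T, l) = 19 + T*l (U(T, l) = 4 + (T*l + 15) = 4 + (15 + T*l) = 19 + T*l)
10*U(14, (8 + 3) - 6) = 10*(19 + 14*((8 + 3) - 6)) = 10*(19 + 14*(11 - 6)) = 10*(19 + 14*5) = 10*(19 + 70) = 10*89 = 890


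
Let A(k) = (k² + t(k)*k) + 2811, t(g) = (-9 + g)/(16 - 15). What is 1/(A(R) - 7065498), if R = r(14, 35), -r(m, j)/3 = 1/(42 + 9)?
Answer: -289/2041116388 ≈ -1.4159e-7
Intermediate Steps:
t(g) = -9 + g (t(g) = (-9 + g)/1 = (-9 + g)*1 = -9 + g)
r(m, j) = -1/17 (r(m, j) = -3/(42 + 9) = -3/51 = -3*1/51 = -1/17)
R = -1/17 ≈ -0.058824
A(k) = 2811 + k² + k*(-9 + k) (A(k) = (k² + (-9 + k)*k) + 2811 = (k² + k*(-9 + k)) + 2811 = 2811 + k² + k*(-9 + k))
1/(A(R) - 7065498) = 1/((2811 + (-1/17)² - (-9 - 1/17)/17) - 7065498) = 1/((2811 + 1/289 - 1/17*(-154/17)) - 7065498) = 1/((2811 + 1/289 + 154/289) - 7065498) = 1/(812534/289 - 7065498) = 1/(-2041116388/289) = -289/2041116388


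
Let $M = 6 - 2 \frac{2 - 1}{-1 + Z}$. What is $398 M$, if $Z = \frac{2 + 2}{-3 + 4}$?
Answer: $\frac{6368}{3} \approx 2122.7$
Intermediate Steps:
$Z = 4$ ($Z = \frac{4}{1} = 4 \cdot 1 = 4$)
$M = \frac{16}{3}$ ($M = 6 - 2 \frac{2 - 1}{-1 + 4} = 6 - 2 \cdot 1 \cdot \frac{1}{3} = 6 - \frac{2}{3} = \frac{16}{3} \approx 5.3333$)
$398 M = 398 \cdot \frac{16}{3} = \frac{6368}{3}$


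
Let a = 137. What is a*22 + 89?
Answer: 3103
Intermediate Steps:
a*22 + 89 = 137*22 + 89 = 3014 + 89 = 3103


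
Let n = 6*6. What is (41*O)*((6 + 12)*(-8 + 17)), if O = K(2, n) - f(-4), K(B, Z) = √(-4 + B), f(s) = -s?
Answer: -26568 + 6642*I*√2 ≈ -26568.0 + 9393.2*I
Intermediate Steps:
n = 36
O = -4 + I*√2 (O = √(-4 + 2) - (-1)*(-4) = √(-2) - 1*4 = I*√2 - 4 = -4 + I*√2 ≈ -4.0 + 1.4142*I)
(41*O)*((6 + 12)*(-8 + 17)) = (41*(-4 + I*√2))*((6 + 12)*(-8 + 17)) = (-164 + 41*I*√2)*(18*9) = (-164 + 41*I*√2)*162 = -26568 + 6642*I*√2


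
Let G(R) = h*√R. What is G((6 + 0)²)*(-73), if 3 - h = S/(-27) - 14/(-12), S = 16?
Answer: -9563/9 ≈ -1062.6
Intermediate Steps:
h = 131/54 (h = 3 - (16/(-27) - 14/(-12)) = 3 - (16*(-1/27) - 14*(-1/12)) = 3 - (-16/27 + 7/6) = 3 - 1*31/54 = 3 - 31/54 = 131/54 ≈ 2.4259)
G(R) = 131*√R/54
G((6 + 0)²)*(-73) = (131*√((6 + 0)²)/54)*(-73) = (131*√(6²)/54)*(-73) = (131*√36/54)*(-73) = ((131/54)*6)*(-73) = (131/9)*(-73) = -9563/9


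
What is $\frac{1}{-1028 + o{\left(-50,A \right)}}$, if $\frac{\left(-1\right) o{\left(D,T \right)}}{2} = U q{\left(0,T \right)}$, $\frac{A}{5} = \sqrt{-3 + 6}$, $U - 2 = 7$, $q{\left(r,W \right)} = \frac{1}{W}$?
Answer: $- \frac{6425}{6604873} + \frac{15 \sqrt{3}}{13209746} \approx -0.0009708$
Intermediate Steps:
$U = 9$ ($U = 2 + 7 = 9$)
$A = 5 \sqrt{3}$ ($A = 5 \sqrt{-3 + 6} = 5 \sqrt{3} \approx 8.6602$)
$o{\left(D,T \right)} = - \frac{18}{T}$ ($o{\left(D,T \right)} = - 2 \frac{9}{T} = - \frac{18}{T}$)
$\frac{1}{-1028 + o{\left(-50,A \right)}} = \frac{1}{-1028 - \frac{18}{5 \sqrt{3}}} = \frac{1}{-1028 - 18 \frac{\sqrt{3}}{15}} = \frac{1}{-1028 - \frac{6 \sqrt{3}}{5}}$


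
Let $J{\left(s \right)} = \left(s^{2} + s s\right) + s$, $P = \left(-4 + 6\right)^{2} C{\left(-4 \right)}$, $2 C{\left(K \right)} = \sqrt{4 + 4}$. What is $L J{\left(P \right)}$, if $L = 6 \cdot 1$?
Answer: $384 + 24 \sqrt{2} \approx 417.94$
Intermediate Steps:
$L = 6$
$C{\left(K \right)} = \sqrt{2}$ ($C{\left(K \right)} = \frac{\sqrt{4 + 4}}{2} = \frac{\sqrt{8}}{2} = \frac{2 \sqrt{2}}{2} = \sqrt{2}$)
$P = 4 \sqrt{2}$ ($P = \left(-4 + 6\right)^{2} \sqrt{2} = 2^{2} \sqrt{2} = 4 \sqrt{2} \approx 5.6569$)
$J{\left(s \right)} = s + 2 s^{2}$ ($J{\left(s \right)} = \left(s^{2} + s^{2}\right) + s = 2 s^{2} + s = s + 2 s^{2}$)
$L J{\left(P \right)} = 6 \cdot 4 \sqrt{2} \left(1 + 2 \cdot 4 \sqrt{2}\right) = 6 \cdot 4 \sqrt{2} \left(1 + 8 \sqrt{2}\right) = 24 \sqrt{2} \left(1 + 8 \sqrt{2}\right)$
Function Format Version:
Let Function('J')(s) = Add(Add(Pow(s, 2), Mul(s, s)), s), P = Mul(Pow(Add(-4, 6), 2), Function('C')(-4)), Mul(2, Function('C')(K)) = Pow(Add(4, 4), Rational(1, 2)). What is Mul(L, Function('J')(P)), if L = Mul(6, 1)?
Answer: Add(384, Mul(24, Pow(2, Rational(1, 2)))) ≈ 417.94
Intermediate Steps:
L = 6
Function('C')(K) = Pow(2, Rational(1, 2)) (Function('C')(K) = Mul(Rational(1, 2), Pow(Add(4, 4), Rational(1, 2))) = Mul(Rational(1, 2), Pow(8, Rational(1, 2))) = Mul(Rational(1, 2), Mul(2, Pow(2, Rational(1, 2)))) = Pow(2, Rational(1, 2)))
P = Mul(4, Pow(2, Rational(1, 2))) (P = Mul(Pow(Add(-4, 6), 2), Pow(2, Rational(1, 2))) = Mul(Pow(2, 2), Pow(2, Rational(1, 2))) = Mul(4, Pow(2, Rational(1, 2))) ≈ 5.6569)
Function('J')(s) = Add(s, Mul(2, Pow(s, 2))) (Function('J')(s) = Add(Add(Pow(s, 2), Pow(s, 2)), s) = Add(Mul(2, Pow(s, 2)), s) = Add(s, Mul(2, Pow(s, 2))))
Mul(L, Function('J')(P)) = Mul(6, Mul(Mul(4, Pow(2, Rational(1, 2))), Add(1, Mul(2, Mul(4, Pow(2, Rational(1, 2))))))) = Mul(6, Mul(Mul(4, Pow(2, Rational(1, 2))), Add(1, Mul(8, Pow(2, Rational(1, 2)))))) = Mul(6, Mul(4, Pow(2, Rational(1, 2)), Add(1, Mul(8, Pow(2, Rational(1, 2)))))) = Mul(24, Pow(2, Rational(1, 2)), Add(1, Mul(8, Pow(2, Rational(1, 2)))))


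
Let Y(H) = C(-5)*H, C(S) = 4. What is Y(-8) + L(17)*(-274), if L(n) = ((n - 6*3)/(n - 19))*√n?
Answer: -32 - 137*√17 ≈ -596.87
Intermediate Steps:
L(n) = √n*(-18 + n)/(-19 + n) (L(n) = ((n - 18)/(-19 + n))*√n = ((-18 + n)/(-19 + n))*√n = √n*(-18 + n)/(-19 + n))
Y(H) = 4*H
Y(-8) + L(17)*(-274) = 4*(-8) + (√17*(-18 + 17)/(-19 + 17))*(-274) = -32 + (√17*(-1)/(-2))*(-274) = -32 + (√17*(-½)*(-1))*(-274) = -32 + (√17/2)*(-274) = -32 - 137*√17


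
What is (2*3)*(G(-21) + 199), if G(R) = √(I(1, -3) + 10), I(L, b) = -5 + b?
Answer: 1194 + 6*√2 ≈ 1202.5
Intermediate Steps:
G(R) = √2 (G(R) = √((-5 - 3) + 10) = √(-8 + 10) = √2)
(2*3)*(G(-21) + 199) = (2*3)*(√2 + 199) = 6*(199 + √2) = 1194 + 6*√2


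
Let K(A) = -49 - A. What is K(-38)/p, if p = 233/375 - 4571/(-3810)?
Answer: -349250/57819 ≈ -6.0404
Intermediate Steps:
p = 57819/31750 (p = 233*(1/375) - 4571*(-1/3810) = 233/375 + 4571/3810 = 57819/31750 ≈ 1.8211)
K(-38)/p = (-49 - 1*(-38))/(57819/31750) = (-49 + 38)*(31750/57819) = -11*31750/57819 = -349250/57819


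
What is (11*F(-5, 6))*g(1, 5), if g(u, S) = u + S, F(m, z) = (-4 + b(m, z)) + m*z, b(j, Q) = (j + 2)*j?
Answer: -1254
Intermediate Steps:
b(j, Q) = j*(2 + j) (b(j, Q) = (2 + j)*j = j*(2 + j))
F(m, z) = -4 + m*z + m*(2 + m) (F(m, z) = (-4 + m*(2 + m)) + m*z = -4 + m*z + m*(2 + m))
g(u, S) = S + u
(11*F(-5, 6))*g(1, 5) = (11*(-4 - 5*6 - 5*(2 - 5)))*(5 + 1) = (11*(-4 - 30 - 5*(-3)))*6 = (11*(-4 - 30 + 15))*6 = (11*(-19))*6 = -209*6 = -1254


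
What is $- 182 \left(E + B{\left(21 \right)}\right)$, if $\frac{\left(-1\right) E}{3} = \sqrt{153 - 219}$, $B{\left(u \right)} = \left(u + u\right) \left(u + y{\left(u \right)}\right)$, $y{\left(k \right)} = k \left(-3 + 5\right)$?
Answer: $-481572 + 546 i \sqrt{66} \approx -4.8157 \cdot 10^{5} + 4435.7 i$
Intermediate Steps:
$y{\left(k \right)} = 2 k$ ($y{\left(k \right)} = k 2 = 2 k$)
$B{\left(u \right)} = 6 u^{2}$ ($B{\left(u \right)} = \left(u + u\right) \left(u + 2 u\right) = 2 u 3 u = 6 u^{2}$)
$E = - 3 i \sqrt{66}$ ($E = - 3 \sqrt{153 - 219} = - 3 \sqrt{-66} = - 3 i \sqrt{66} \approx - 24.372 i$)
$- 182 \left(E + B{\left(21 \right)}\right) = - 182 \left(- 3 i \sqrt{66} + 6 \cdot 21^{2}\right) = - 182 \left(- 3 i \sqrt{66} + 6 \cdot 441\right) = - 182 \left(- 3 i \sqrt{66} + 2646\right) = - 182 \left(2646 - 3 i \sqrt{66}\right) = -481572 + 546 i \sqrt{66}$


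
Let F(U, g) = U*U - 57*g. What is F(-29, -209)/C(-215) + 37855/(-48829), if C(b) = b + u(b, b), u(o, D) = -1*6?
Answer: -631131021/10791209 ≈ -58.486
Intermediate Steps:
F(U, g) = U**2 - 57*g
u(o, D) = -6
C(b) = -6 + b (C(b) = b - 6 = -6 + b)
F(-29, -209)/C(-215) + 37855/(-48829) = ((-29)**2 - 57*(-209))/(-6 - 215) + 37855/(-48829) = (841 + 11913)/(-221) + 37855*(-1/48829) = 12754*(-1/221) - 37855/48829 = -12754/221 - 37855/48829 = -631131021/10791209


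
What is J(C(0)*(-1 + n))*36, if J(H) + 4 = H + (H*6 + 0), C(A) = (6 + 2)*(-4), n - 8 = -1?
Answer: -48528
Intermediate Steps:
n = 7 (n = 8 - 1 = 7)
C(A) = -32 (C(A) = 8*(-4) = -32)
J(H) = -4 + 7*H (J(H) = -4 + (H + (H*6 + 0)) = -4 + (H + (6*H + 0)) = -4 + (H + 6*H) = -4 + 7*H)
J(C(0)*(-1 + n))*36 = (-4 + 7*(-32*(-1 + 7)))*36 = (-4 + 7*(-32*6))*36 = (-4 + 7*(-192))*36 = (-4 - 1344)*36 = -1348*36 = -48528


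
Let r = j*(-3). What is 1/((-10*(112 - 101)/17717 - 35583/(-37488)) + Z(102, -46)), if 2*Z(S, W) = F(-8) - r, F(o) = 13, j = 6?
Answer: 221391632/3640337073 ≈ 0.060816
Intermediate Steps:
r = -18 (r = 6*(-3) = -18)
Z(S, W) = 31/2 (Z(S, W) = (13 - 1*(-18))/2 = (13 + 18)/2 = (½)*31 = 31/2)
1/((-10*(112 - 101)/17717 - 35583/(-37488)) + Z(102, -46)) = 1/((-10*(112 - 101)/17717 - 35583/(-37488)) + 31/2) = 1/((-10*11*(1/17717) - 35583*(-1/37488)) + 31/2) = 1/((-110*1/17717 + 11861/12496) + 31/2) = 1/((-110/17717 + 11861/12496) + 31/2) = 1/(208766777/221391632 + 31/2) = 1/(3640337073/221391632) = 221391632/3640337073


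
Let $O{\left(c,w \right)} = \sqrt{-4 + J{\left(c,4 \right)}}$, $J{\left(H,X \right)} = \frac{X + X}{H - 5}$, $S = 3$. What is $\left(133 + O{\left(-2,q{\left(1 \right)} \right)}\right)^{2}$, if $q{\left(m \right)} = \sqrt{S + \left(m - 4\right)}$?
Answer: $\frac{123787}{7} + 228 i \sqrt{7} \approx 17684.0 + 603.23 i$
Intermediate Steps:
$J{\left(H,X \right)} = \frac{2 X}{-5 + H}$
$q{\left(m \right)} = \sqrt{-1 + m}$ ($q{\left(m \right)} = \sqrt{3 + \left(m - 4\right)} = \sqrt{3 + \left(-4 + m\right)} = \sqrt{-1 + m}$)
$O{\left(c,w \right)} = \sqrt{-4 + \frac{8}{-5 + c}}$ ($O{\left(c,w \right)} = \sqrt{-4 + 2 \cdot 4 \frac{1}{-5 + c}} = \sqrt{-4 + \frac{8}{-5 + c}}$)
$\left(133 + O{\left(-2,q{\left(1 \right)} \right)}\right)^{2} = \left(133 + 2 \sqrt{\frac{7 - -2}{-5 - 2}}\right)^{2} = \left(133 + 2 \sqrt{\frac{7 + 2}{-7}}\right)^{2} = \left(133 + 2 \sqrt{\left(- \frac{1}{7}\right) 9}\right)^{2} = \left(133 + 2 \sqrt{- \frac{9}{7}}\right)^{2} = \left(133 + 2 \frac{3 i \sqrt{7}}{7}\right)^{2} = \left(133 + \frac{6 i \sqrt{7}}{7}\right)^{2}$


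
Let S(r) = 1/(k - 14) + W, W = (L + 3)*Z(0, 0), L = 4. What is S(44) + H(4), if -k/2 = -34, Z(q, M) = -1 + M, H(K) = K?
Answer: -161/54 ≈ -2.9815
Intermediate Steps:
W = -7 (W = (4 + 3)*(-1 + 0) = 7*(-1) = -7)
k = 68 (k = -2*(-34) = 68)
S(r) = -377/54 (S(r) = 1/(68 - 14) - 7 = 1/54 - 7 = -377/54)
S(44) + H(4) = -377/54 + 4 = -161/54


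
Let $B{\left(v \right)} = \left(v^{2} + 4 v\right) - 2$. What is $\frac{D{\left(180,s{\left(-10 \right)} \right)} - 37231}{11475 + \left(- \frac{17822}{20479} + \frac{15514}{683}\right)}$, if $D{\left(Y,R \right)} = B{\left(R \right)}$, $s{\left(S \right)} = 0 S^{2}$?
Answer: $- \frac{173594605527}{53602721785} \approx -3.2385$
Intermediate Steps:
$B{\left(v \right)} = -2 + v^{2} + 4 v$
$s{\left(S \right)} = 0$
$D{\left(Y,R \right)} = -2 + R^{2} + 4 R$
$\frac{D{\left(180,s{\left(-10 \right)} \right)} - 37231}{11475 + \left(- \frac{17822}{20479} + \frac{15514}{683}\right)} = \frac{\left(-2 + 0^{2} + 4 \cdot 0\right) - 37231}{11475 + \left(- \frac{17822}{20479} + \frac{15514}{683}\right)} = \frac{\left(-2 + 0 + 0\right) - 37231}{11475 + \left(\left(-17822\right) \frac{1}{20479} + 15514 \cdot \frac{1}{683}\right)} = \frac{-2 - 37231}{11475 + \left(- \frac{17822}{20479} + \frac{15514}{683}\right)} = - \frac{37233}{11475 + \frac{305538780}{13987157}} = - \frac{37233}{\frac{160808165355}{13987157}} = \left(-37233\right) \frac{13987157}{160808165355} = - \frac{173594605527}{53602721785}$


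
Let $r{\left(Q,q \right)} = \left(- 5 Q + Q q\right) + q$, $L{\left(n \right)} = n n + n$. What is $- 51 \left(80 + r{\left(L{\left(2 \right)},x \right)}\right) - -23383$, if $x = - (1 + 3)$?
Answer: $22261$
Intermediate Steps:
$L{\left(n \right)} = n + n^{2}$ ($L{\left(n \right)} = n^{2} + n = n + n^{2}$)
$x = -4$ ($x = \left(-1\right) 4 = -4$)
$r{\left(Q,q \right)} = q - 5 Q + Q q$
$- 51 \left(80 + r{\left(L{\left(2 \right)},x \right)}\right) - -23383 = - 51 \left(80 - \left(4 - 2 \left(1 + 2\right) \left(-4\right) + 5 \cdot 2 \left(1 + 2\right)\right)\right) - -23383 = - 51 \left(80 - \left(4 - 2 \cdot 3 \left(-4\right) + 5 \cdot 2 \cdot 3\right)\right) + 23383 = - 51 \left(80 - 58\right) + 23383 = \left(-51\right) 22 + 23383 = -1122 + 23383 = 22261$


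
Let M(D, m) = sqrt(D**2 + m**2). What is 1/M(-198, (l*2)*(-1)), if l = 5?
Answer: sqrt(34)/1156 ≈ 0.0050441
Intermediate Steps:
1/M(-198, (l*2)*(-1)) = 1/(sqrt((-198)**2 + ((5*2)*(-1))**2)) = 1/(sqrt(39204 + (10*(-1))**2)) = 1/(sqrt(39204 + (-10)**2)) = 1/(sqrt(39204 + 100)) = 1/(sqrt(39304)) = 1/(34*sqrt(34)) = sqrt(34)/1156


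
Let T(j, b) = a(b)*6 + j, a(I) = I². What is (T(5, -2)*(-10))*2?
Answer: -580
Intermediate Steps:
T(j, b) = j + 6*b² (T(j, b) = b²*6 + j = 6*b² + j = j + 6*b²)
(T(5, -2)*(-10))*2 = ((5 + 6*(-2)²)*(-10))*2 = ((5 + 6*4)*(-10))*2 = ((5 + 24)*(-10))*2 = (29*(-10))*2 = -290*2 = -580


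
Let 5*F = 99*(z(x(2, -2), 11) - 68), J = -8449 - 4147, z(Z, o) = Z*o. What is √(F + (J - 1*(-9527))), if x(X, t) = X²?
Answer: 3*I*√9845/5 ≈ 59.533*I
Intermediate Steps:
J = -12596
F = -2376/5 (F = (99*(2²*11 - 68))/5 = (99*(4*11 - 68))/5 = (99*(44 - 68))/5 = (99*(-24))/5 = (⅕)*(-2376) = -2376/5 ≈ -475.20)
√(F + (J - 1*(-9527))) = √(-2376/5 + (-12596 - 1*(-9527))) = √(-2376/5 + (-12596 + 9527)) = √(-2376/5 - 3069) = √(-17721/5) = 3*I*√9845/5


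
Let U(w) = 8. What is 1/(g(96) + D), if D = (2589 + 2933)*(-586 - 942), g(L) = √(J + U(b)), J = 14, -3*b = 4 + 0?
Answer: -383528/3236061989247 - √22/71193363763434 ≈ -1.1852e-7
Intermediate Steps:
b = -4/3 (b = -(4 + 0)/3 = -⅓*4 = -4/3 ≈ -1.3333)
g(L) = √22 (g(L) = √(14 + 8) = √22)
D = -8437616 (D = 5522*(-1528) = -8437616)
1/(g(96) + D) = 1/(√22 - 8437616) = 1/(-8437616 + √22)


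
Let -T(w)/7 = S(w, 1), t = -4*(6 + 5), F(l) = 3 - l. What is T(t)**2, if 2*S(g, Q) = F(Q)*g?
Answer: 94864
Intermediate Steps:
t = -44 (t = -4*11 = -44)
S(g, Q) = g*(3 - Q)/2 (S(g, Q) = ((3 - Q)*g)/2 = (g*(3 - Q))/2 = g*(3 - Q)/2)
T(w) = -7*w (T(w) = -7*w*(3 - 1*1)/2 = -7*w*(3 - 1)/2 = -7*w*2/2 = -7*w)
T(t)**2 = (-7*(-44))**2 = 308**2 = 94864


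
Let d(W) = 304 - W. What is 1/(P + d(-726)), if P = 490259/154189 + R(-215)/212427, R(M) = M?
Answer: 4679129529/4834376428864 ≈ 0.00096789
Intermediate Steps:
P = 14873013994/4679129529 (P = 490259/154189 - 215/212427 = 490259*(1/154189) - 215*1/212427 = 70037/22027 - 215/212427 = 14873013994/4679129529 ≈ 3.1786)
1/(P + d(-726)) = 1/(14873013994/4679129529 + (304 - 1*(-726))) = 1/(14873013994/4679129529 + (304 + 726)) = 1/(14873013994/4679129529 + 1030) = 1/(4834376428864/4679129529) = 4679129529/4834376428864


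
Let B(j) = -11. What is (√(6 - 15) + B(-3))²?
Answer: 112 - 66*I ≈ 112.0 - 66.0*I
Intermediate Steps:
(√(6 - 15) + B(-3))² = (√(6 - 15) - 11)² = (√(-9) - 11)² = (3*I - 11)² = (-11 + 3*I)²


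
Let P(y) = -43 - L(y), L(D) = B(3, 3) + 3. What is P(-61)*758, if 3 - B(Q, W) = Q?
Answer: -34868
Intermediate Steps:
B(Q, W) = 3 - Q
L(D) = 3 (L(D) = (3 - 1*3) + 3 = (3 - 3) + 3 = 0 + 3 = 3)
P(y) = -46 (P(y) = -43 - 1*3 = -43 - 3 = -46)
P(-61)*758 = -46*758 = -34868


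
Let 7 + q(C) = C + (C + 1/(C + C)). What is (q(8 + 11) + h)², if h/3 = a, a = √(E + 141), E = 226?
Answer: 6159573/1444 + 3537*√367/19 ≈ 7831.9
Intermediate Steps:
a = √367 (a = √(226 + 141) = √367 ≈ 19.157)
h = 3*√367 ≈ 57.472
q(C) = -7 + 1/(2*C) + 2*C (q(C) = -7 + (C + (C + 1/(C + C))) = -7 + (C + (C + 1/(2*C))) = -7 + (1/(2*C) + 2*C) = -7 + 1/(2*C) + 2*C)
(q(8 + 11) + h)² = ((-7 + 1/(2*(8 + 11)) + 2*(8 + 11)) + 3*√367)² = ((-7 + (½)/19 + 2*19) + 3*√367)² = ((-7 + (½)*(1/19) + 38) + 3*√367)² = ((-7 + 1/38 + 38) + 3*√367)² = (1179/38 + 3*√367)²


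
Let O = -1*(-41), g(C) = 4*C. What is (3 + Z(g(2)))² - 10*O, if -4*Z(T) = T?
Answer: -409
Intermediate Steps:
Z(T) = -T/4
O = 41
(3 + Z(g(2)))² - 10*O = (3 - 2)² - 10*41 = (3 - ¼*8)² - 410 = (3 - 2)² - 410 = 1² - 410 = 1 - 410 = -409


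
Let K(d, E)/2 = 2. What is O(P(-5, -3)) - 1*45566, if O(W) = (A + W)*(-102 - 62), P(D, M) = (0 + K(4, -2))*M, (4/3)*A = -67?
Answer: -35357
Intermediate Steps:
A = -201/4 (A = (3/4)*(-67) = -201/4 ≈ -50.250)
K(d, E) = 4 (K(d, E) = 2*2 = 4)
P(D, M) = 4*M (P(D, M) = (0 + 4)*M = 4*M)
O(W) = 8241 - 164*W (O(W) = (-201/4 + W)*(-102 - 62) = (-201/4 + W)*(-164) = 8241 - 164*W)
O(P(-5, -3)) - 1*45566 = (8241 - 656*(-3)) - 1*45566 = (8241 - 164*(-12)) - 45566 = (8241 + 1968) - 45566 = 10209 - 45566 = -35357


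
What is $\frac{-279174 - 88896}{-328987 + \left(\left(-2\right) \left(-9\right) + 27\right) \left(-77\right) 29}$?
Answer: $\frac{184035}{214736} \approx 0.85703$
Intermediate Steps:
$\frac{-279174 - 88896}{-328987 + \left(\left(-2\right) \left(-9\right) + 27\right) \left(-77\right) 29} = - \frac{368070}{-328987 + \left(18 + 27\right) \left(-77\right) 29} = - \frac{368070}{-328987 + 45 \left(-77\right) 29} = - \frac{368070}{-328987 - 100485} = - \frac{368070}{-429472} = \left(-368070\right) \left(- \frac{1}{429472}\right) = \frac{184035}{214736}$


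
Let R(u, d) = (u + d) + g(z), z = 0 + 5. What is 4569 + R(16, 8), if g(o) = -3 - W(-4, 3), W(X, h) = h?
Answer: 4587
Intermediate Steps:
z = 5
g(o) = -6 (g(o) = -3 - 1*3 = -3 - 3 = -6)
R(u, d) = -6 + d + u (R(u, d) = (u + d) - 6 = (d + u) - 6 = -6 + d + u)
4569 + R(16, 8) = 4569 + (-6 + 8 + 16) = 4569 + 18 = 4587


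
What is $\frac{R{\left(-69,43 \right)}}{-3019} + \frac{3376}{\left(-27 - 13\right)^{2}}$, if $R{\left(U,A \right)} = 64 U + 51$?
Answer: $\frac{1073509}{301900} \approx 3.5558$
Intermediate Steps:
$R{\left(U,A \right)} = 51 + 64 U$
$\frac{R{\left(-69,43 \right)}}{-3019} + \frac{3376}{\left(-27 - 13\right)^{2}} = \frac{51 + 64 \left(-69\right)}{-3019} + \frac{3376}{\left(-27 - 13\right)^{2}} = \left(51 - 4416\right) \left(- \frac{1}{3019}\right) + \frac{3376}{\left(-40\right)^{2}} = \left(-4365\right) \left(- \frac{1}{3019}\right) + \frac{3376}{1600} = \frac{4365}{3019} + 3376 \cdot \frac{1}{1600} = \frac{4365}{3019} + \frac{211}{100} = \frac{1073509}{301900}$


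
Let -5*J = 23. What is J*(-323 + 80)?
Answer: 5589/5 ≈ 1117.8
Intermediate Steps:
J = -23/5 (J = -⅕*23 = -23/5 ≈ -4.6000)
J*(-323 + 80) = -23*(-323 + 80)/5 = -23/5*(-243) = 5589/5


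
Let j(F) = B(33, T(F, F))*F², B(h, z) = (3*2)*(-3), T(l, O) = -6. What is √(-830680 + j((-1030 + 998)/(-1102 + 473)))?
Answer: 2*I*√82162771078/629 ≈ 911.42*I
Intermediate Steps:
B(h, z) = -18 (B(h, z) = 6*(-3) = -18)
j(F) = -18*F²
√(-830680 + j((-1030 + 998)/(-1102 + 473))) = √(-830680 - 18*(-1030 + 998)²/(-1102 + 473)²) = √(-830680 - 18*(-32/(-629))²) = √(-830680 - 18*(-32*(-1/629))²) = √(-830680 - 18*(32/629)²) = √(-830680 - 18*1024/395641) = √(-830680 - 18432/395641) = √(-328651084312/395641) = 2*I*√82162771078/629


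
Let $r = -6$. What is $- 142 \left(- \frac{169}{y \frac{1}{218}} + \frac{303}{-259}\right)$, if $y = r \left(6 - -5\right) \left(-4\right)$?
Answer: $\frac{341583485}{17094} \approx 19983.0$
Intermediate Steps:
$y = 264$ ($y = - 6 \left(6 - -5\right) \left(-4\right) = - 6 \left(6 + 5\right) \left(-4\right) = \left(-6\right) 11 \left(-4\right) = \left(-66\right) \left(-4\right) = 264$)
$- 142 \left(- \frac{169}{y \frac{1}{218}} + \frac{303}{-259}\right) = - 142 \left(- \frac{169}{264 \cdot \frac{1}{218}} + \frac{303}{-259}\right) = - 142 \left(- \frac{169}{264 \cdot \frac{1}{218}} + 303 \left(- \frac{1}{259}\right)\right) = - 142 \left(- \frac{169}{\frac{132}{109}} - \frac{303}{259}\right) = - 142 \left(\left(-169\right) \frac{109}{132} - \frac{303}{259}\right) = - 142 \left(- \frac{18421}{132} - \frac{303}{259}\right) = \left(-142\right) \left(- \frac{4811035}{34188}\right) = \frac{341583485}{17094}$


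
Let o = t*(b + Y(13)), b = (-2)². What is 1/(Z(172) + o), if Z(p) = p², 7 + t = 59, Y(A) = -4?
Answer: 1/29584 ≈ 3.3802e-5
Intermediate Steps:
b = 4
t = 52 (t = -7 + 59 = 52)
o = 0 (o = 52*(4 - 4) = 52*0 = 0)
1/(Z(172) + o) = 1/(172² + 0) = 1/(29584 + 0) = 1/29584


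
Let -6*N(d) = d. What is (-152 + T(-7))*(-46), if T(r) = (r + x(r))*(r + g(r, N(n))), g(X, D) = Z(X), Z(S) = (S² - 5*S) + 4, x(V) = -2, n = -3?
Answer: 40526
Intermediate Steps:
N(d) = -d/6
Z(S) = 4 + S² - 5*S
g(X, D) = 4 + X² - 5*X
T(r) = (-2 + r)*(4 + r² - 4*r) (T(r) = (r - 2)*(r + (4 + r² - 5*r)) = (-2 + r)*(4 + r² - 4*r))
(-152 + T(-7))*(-46) = (-152 + (-8 + (-7)³ - 6*(-7)² + 12*(-7)))*(-46) = (-152 + (-8 - 343 - 6*49 - 84))*(-46) = (-152 + (-8 - 343 - 294 - 84))*(-46) = (-152 - 729)*(-46) = -881*(-46) = 40526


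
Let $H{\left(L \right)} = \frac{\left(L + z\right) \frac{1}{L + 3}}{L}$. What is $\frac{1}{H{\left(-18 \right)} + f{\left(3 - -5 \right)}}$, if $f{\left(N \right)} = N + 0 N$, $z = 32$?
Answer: $\frac{135}{1087} \approx 0.12419$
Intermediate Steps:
$f{\left(N \right)} = N$ ($f{\left(N \right)} = N + 0 = N$)
$H{\left(L \right)} = \frac{32 + L}{L \left(3 + L\right)}$ ($H{\left(L \right)} = \frac{\left(L + 32\right) \frac{1}{L + 3}}{L} = \frac{\left(32 + L\right) \frac{1}{3 + L}}{L} = \frac{\frac{1}{3 + L} \left(32 + L\right)}{L} = \frac{32 + L}{L \left(3 + L\right)}$)
$\frac{1}{H{\left(-18 \right)} + f{\left(3 - -5 \right)}} = \frac{1}{\frac{32 - 18}{\left(-18\right) \left(3 - 18\right)} + \left(3 - -5\right)} = \frac{1}{\left(- \frac{1}{18}\right) \frac{1}{-15} \cdot 14 + \left(3 + 5\right)} = \frac{1}{\left(- \frac{1}{18}\right) \left(- \frac{1}{15}\right) 14 + 8} = \frac{1}{\frac{7}{135} + 8} = \frac{1}{\frac{1087}{135}} = \frac{135}{1087}$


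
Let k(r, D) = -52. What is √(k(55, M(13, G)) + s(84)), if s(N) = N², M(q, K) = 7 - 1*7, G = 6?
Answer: 2*√1751 ≈ 83.690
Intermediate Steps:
M(q, K) = 0 (M(q, K) = 7 - 7 = 0)
√(k(55, M(13, G)) + s(84)) = √(-52 + 84²) = √(-52 + 7056) = √7004 = 2*√1751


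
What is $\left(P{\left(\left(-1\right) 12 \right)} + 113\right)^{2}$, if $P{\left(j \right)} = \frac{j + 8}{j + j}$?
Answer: $\frac{461041}{36} \approx 12807.0$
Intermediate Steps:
$P{\left(j \right)} = \frac{8 + j}{2 j}$
$\left(P{\left(\left(-1\right) 12 \right)} + 113\right)^{2} = \left(\frac{8 - 12}{2 \left(\left(-1\right) 12\right)} + 113\right)^{2} = \left(\frac{8 - 12}{2 \left(-12\right)} + 113\right)^{2} = \left(\frac{1}{2} \left(- \frac{1}{12}\right) \left(-4\right) + 113\right)^{2} = \left(\frac{1}{6} + 113\right)^{2} = \left(\frac{679}{6}\right)^{2} = \frac{461041}{36}$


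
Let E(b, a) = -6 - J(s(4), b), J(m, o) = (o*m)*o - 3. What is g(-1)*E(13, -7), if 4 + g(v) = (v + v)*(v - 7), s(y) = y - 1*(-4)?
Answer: -16260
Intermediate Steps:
s(y) = 4 + y (s(y) = y + 4 = 4 + y)
J(m, o) = -3 + m*o**2 (J(m, o) = (m*o)*o - 3 = m*o**2 - 3 = -3 + m*o**2)
E(b, a) = -3 - 8*b**2 (E(b, a) = -6 - (-3 + (4 + 4)*b**2) = -6 - (-3 + 8*b**2) = -6 + (3 - 8*b**2) = -3 - 8*b**2)
g(v) = -4 + 2*v*(-7 + v) (g(v) = -4 + (v + v)*(v - 7) = -4 + (2*v)*(-7 + v) = -4 + 2*v*(-7 + v))
g(-1)*E(13, -7) = (-4 - 14*(-1) + 2*(-1)**2)*(-3 - 8*13**2) = (-4 + 14 + 2*1)*(-3 - 8*169) = (-4 + 14 + 2)*(-3 - 1352) = 12*(-1355) = -16260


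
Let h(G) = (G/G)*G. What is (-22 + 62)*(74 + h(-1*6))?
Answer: 2720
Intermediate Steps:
h(G) = G (h(G) = 1*G = G)
(-22 + 62)*(74 + h(-1*6)) = (-22 + 62)*(74 - 1*6) = 40*(74 - 6) = 40*68 = 2720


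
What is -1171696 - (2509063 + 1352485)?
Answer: -5033244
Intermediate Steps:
-1171696 - (2509063 + 1352485) = -1171696 - 1*3861548 = -1171696 - 3861548 = -5033244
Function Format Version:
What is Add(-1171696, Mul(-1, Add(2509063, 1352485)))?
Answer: -5033244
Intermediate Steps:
Add(-1171696, Mul(-1, Add(2509063, 1352485))) = Add(-1171696, Mul(-1, 3861548)) = Add(-1171696, -3861548) = -5033244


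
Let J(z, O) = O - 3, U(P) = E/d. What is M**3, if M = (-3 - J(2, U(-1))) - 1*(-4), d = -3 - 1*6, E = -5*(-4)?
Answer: 175616/729 ≈ 240.90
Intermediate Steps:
E = 20
d = -9 (d = -3 - 6 = -9)
U(P) = -20/9 (U(P) = 20/(-9) = 20*(-1/9) = -20/9)
J(z, O) = -3 + O
M = 56/9 (M = (-3 - (-3 - 20/9)) - 1*(-4) = (-3 - 1*(-47/9)) + 4 = (-3 + 47/9) + 4 = 20/9 + 4 = 56/9 ≈ 6.2222)
M**3 = (56/9)**3 = 175616/729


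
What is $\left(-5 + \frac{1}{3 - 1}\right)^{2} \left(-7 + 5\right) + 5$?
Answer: $- \frac{71}{2} \approx -35.5$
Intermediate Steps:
$\left(-5 + \frac{1}{3 - 1}\right)^{2} \left(-7 + 5\right) + 5 = \left(-5 + \frac{1}{2}\right)^{2} \left(-2\right) + 5 = \left(- \frac{9}{2}\right)^{2} \left(-2\right) + 5 = \frac{81}{4} \left(-2\right) + 5 = - \frac{81}{2} + 5 = - \frac{71}{2}$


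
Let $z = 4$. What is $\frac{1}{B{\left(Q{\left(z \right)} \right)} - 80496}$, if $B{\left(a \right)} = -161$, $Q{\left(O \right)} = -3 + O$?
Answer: $- \frac{1}{80657} \approx -1.2398 \cdot 10^{-5}$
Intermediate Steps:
$\frac{1}{B{\left(Q{\left(z \right)} \right)} - 80496} = \frac{1}{-161 - 80496} = \frac{1}{-80657} = - \frac{1}{80657}$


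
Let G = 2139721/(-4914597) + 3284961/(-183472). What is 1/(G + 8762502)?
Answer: 901690940784/7901052135163314539 ≈ 1.1412e-7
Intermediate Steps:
G = -16536838367029/901690940784 (G = 2139721*(-1/4914597) + 3284961*(-1/183472) = -2139721/4914597 - 3284961/183472 = -16536838367029/901690940784 ≈ -18.340)
1/(G + 8762502) = 1/(-16536838367029/901690940784 + 8762502) = 1/(7901052135163314539/901690940784) = 901690940784/7901052135163314539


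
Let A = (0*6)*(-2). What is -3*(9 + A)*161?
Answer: -4347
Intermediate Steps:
A = 0 (A = 0*(-2) = 0)
-3*(9 + A)*161 = -3*(9 + 0)*161 = -3*9*161 = -27*161 = -4347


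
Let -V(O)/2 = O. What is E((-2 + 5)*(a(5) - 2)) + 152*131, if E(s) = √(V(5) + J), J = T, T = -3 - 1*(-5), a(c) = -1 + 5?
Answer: 19912 + 2*I*√2 ≈ 19912.0 + 2.8284*I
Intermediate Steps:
a(c) = 4
T = 2 (T = -3 + 5 = 2)
V(O) = -2*O
J = 2
E(s) = 2*I*√2 (E(s) = √(-2*5 + 2) = √(-10 + 2) = √(-8) = 2*I*√2)
E((-2 + 5)*(a(5) - 2)) + 152*131 = 2*I*√2 + 152*131 = 2*I*√2 + 19912 = 19912 + 2*I*√2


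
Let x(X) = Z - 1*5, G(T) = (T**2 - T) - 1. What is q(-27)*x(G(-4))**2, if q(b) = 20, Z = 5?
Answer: 0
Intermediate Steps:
G(T) = -1 + T**2 - T
x(X) = 0 (x(X) = 5 - 1*5 = 5 - 5 = 0)
q(-27)*x(G(-4))**2 = 20*0**2 = 20*0 = 0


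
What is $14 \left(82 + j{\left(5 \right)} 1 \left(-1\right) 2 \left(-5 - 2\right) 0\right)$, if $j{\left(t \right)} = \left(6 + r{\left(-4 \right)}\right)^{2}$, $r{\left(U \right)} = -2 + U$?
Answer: $1148$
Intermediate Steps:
$j{\left(t \right)} = 0$ ($j{\left(t \right)} = \left(6 - 6\right)^{2} = 0^{2} = 0$)
$14 \left(82 + j{\left(5 \right)} 1 \left(-1\right) 2 \left(-5 - 2\right) 0\right) = 14 \left(82 + 0 \cdot 1 \left(-1\right) 2 \left(-5 - 2\right) 0\right) = 14 \left(82 + 0 \left(-1\right) 2 \left(\left(-7\right) 0\right)\right) = 14 \left(82 + 0 \cdot 2 \cdot 0\right) = 14 \left(82 + 0 \cdot 0\right) = 14 \left(82 + 0\right) = 14 \cdot 82 = 1148$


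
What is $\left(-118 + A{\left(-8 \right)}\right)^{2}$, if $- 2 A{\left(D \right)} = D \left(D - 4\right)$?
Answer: $27556$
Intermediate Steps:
$A{\left(D \right)} = - \frac{D \left(-4 + D\right)}{2}$ ($A{\left(D \right)} = - \frac{D \left(D - 4\right)}{2} = - \frac{D \left(-4 + D\right)}{2}$)
$\left(-118 + A{\left(-8 \right)}\right)^{2} = \left(-118 + \frac{1}{2} \left(-8\right) \left(4 - -8\right)\right)^{2} = \left(-118 + \frac{1}{2} \left(-8\right) \left(4 + 8\right)\right)^{2} = \left(-118 + \frac{1}{2} \left(-8\right) 12\right)^{2} = \left(-118 - 48\right)^{2} = \left(-166\right)^{2} = 27556$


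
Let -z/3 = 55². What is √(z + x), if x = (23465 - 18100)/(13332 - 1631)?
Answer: I*√1242426338210/11701 ≈ 95.26*I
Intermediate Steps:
x = 5365/11701 ≈ 0.45851
z = -9075 (z = -3*55² = -3*3025 = -9075)
√(z + x) = √(-9075 + 5365/11701) = √(-106181210/11701) = I*√1242426338210/11701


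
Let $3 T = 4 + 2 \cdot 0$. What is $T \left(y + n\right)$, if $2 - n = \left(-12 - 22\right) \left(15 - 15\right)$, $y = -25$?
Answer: $- \frac{92}{3} \approx -30.667$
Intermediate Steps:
$n = 2$ ($n = 2 - \left(-12 - 22\right) \left(15 - 15\right) = 2 - \left(-34\right) 0 = 2 - 0 = 2 + 0 = 2$)
$T = \frac{4}{3}$ ($T = \frac{4 + 2 \cdot 0}{3} = \frac{4 + 0}{3} = \frac{1}{3} \cdot 4 = \frac{4}{3} \approx 1.3333$)
$T \left(y + n\right) = \frac{4 \left(-25 + 2\right)}{3} = \frac{4}{3} \left(-23\right) = - \frac{92}{3}$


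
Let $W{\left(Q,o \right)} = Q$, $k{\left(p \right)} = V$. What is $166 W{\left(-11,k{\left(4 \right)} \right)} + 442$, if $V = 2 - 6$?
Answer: $-1384$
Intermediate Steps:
$V = -4$ ($V = 2 - 6 = -4$)
$k{\left(p \right)} = -4$
$166 W{\left(-11,k{\left(4 \right)} \right)} + 442 = 166 \left(-11\right) + 442 = -1826 + 442 = -1384$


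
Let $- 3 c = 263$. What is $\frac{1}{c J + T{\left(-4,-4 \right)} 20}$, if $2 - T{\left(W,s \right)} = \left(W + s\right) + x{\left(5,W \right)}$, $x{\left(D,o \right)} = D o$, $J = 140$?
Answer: $- \frac{3}{35020} \approx -8.5665 \cdot 10^{-5}$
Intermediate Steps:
$c = - \frac{263}{3}$ ($c = \left(- \frac{1}{3}\right) 263 = - \frac{263}{3} \approx -87.667$)
$T{\left(W,s \right)} = 2 - s - 6 W$ ($T{\left(W,s \right)} = 2 - \left(\left(W + s\right) + 5 W\right) = 2 - \left(s + 6 W\right) = 2 - s - 6 W$)
$\frac{1}{c J + T{\left(-4,-4 \right)} 20} = \frac{1}{\left(- \frac{263}{3}\right) 140 + \left(2 - -4 - -24\right) 20} = \frac{1}{- \frac{36820}{3} + \left(2 + 4 + 24\right) 20} = \frac{1}{- \frac{36820}{3} + 30 \cdot 20} = \frac{1}{- \frac{36820}{3} + 600} = \frac{1}{- \frac{35020}{3}} = - \frac{3}{35020}$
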